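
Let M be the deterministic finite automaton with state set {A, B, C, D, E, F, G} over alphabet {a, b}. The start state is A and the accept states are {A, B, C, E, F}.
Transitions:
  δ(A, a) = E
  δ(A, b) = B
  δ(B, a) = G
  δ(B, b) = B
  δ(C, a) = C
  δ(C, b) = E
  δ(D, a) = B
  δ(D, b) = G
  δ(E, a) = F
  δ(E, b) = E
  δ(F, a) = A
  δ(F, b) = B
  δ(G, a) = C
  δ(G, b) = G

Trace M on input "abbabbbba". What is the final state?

A --a--> E
E --b--> E
E --b--> E
E --a--> F
F --b--> B
B --b--> B
B --b--> B
B --b--> B
B --a--> G

G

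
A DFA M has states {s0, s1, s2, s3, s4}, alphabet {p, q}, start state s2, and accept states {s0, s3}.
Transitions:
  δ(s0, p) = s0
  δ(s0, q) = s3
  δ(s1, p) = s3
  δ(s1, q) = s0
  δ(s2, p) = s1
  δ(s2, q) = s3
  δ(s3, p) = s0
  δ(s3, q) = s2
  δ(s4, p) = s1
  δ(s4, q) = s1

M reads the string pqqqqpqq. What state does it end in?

s2 --p--> s1
s1 --q--> s0
s0 --q--> s3
s3 --q--> s2
s2 --q--> s3
s3 --p--> s0
s0 --q--> s3
s3 --q--> s2

s2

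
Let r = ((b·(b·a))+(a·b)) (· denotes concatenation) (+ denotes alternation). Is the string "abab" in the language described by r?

Neither (b·(b·a)) nor (a·b) matches abab.

no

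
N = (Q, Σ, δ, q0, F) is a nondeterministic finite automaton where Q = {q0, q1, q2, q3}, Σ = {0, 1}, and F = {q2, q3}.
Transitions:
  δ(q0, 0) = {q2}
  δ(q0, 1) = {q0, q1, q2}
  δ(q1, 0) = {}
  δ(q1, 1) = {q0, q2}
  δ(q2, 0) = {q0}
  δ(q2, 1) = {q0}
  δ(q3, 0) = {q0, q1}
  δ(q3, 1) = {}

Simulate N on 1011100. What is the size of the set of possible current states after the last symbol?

Start: {q0}
read 1: {q0, q1, q2}
read 0: {q0, q2}
read 1: {q0, q1, q2}
read 1: {q0, q1, q2}
read 1: {q0, q1, q2}
read 0: {q0, q2}
read 0: {q0, q2}
Final reachable set {q0, q2} has 2 states.

2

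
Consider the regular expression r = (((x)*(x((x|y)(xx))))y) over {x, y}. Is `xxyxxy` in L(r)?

yes

Split as xxyxx·y: ((x)*(x((x|y)(xx)))) matches xxyxx and y matches y.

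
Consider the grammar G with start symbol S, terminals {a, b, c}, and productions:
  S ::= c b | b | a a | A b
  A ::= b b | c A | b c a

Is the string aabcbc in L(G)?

no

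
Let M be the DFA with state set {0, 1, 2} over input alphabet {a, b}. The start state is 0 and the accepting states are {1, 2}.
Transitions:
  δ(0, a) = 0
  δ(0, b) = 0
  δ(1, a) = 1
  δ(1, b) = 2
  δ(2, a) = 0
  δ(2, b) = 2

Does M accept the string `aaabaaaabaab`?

0 --a--> 0
0 --a--> 0
0 --a--> 0
0 --b--> 0
0 --a--> 0
0 --a--> 0
0 --a--> 0
0 --a--> 0
0 --b--> 0
0 --a--> 0
0 --a--> 0
0 --b--> 0
End in state 0, which is not an accepting state.

rejected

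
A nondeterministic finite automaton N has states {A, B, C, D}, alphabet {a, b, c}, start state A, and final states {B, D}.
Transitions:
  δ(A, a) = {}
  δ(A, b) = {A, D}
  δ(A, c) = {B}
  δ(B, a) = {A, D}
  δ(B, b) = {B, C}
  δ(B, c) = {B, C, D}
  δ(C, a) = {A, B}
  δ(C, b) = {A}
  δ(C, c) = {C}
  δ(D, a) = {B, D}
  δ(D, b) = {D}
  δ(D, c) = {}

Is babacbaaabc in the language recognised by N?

accepted

Start: {A}
read b: {A, D}
read a: {B, D}
read b: {B, C, D}
read a: {A, B, D}
read c: {B, C, D}
read b: {A, B, C, D}
read a: {A, B, D}
read a: {A, B, D}
read a: {A, B, D}
read b: {A, B, C, D}
read c: {B, C, D}
Reachable ∩ accepting = {B, D} — nonempty.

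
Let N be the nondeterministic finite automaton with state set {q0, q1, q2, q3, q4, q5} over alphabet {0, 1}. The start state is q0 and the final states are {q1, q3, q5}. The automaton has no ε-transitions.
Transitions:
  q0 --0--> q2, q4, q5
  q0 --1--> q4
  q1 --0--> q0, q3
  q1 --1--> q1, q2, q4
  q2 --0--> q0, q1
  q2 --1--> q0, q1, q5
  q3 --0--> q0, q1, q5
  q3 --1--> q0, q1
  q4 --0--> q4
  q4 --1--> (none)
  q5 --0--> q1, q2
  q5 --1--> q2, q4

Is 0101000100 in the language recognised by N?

Start: {q0}
read 0: {q2, q4, q5}
read 1: {q0, q1, q2, q4, q5}
read 0: {q0, q1, q2, q3, q4, q5}
read 1: {q0, q1, q2, q4, q5}
read 0: {q0, q1, q2, q3, q4, q5}
read 0: {q0, q1, q2, q3, q4, q5}
read 0: {q0, q1, q2, q3, q4, q5}
read 1: {q0, q1, q2, q4, q5}
read 0: {q0, q1, q2, q3, q4, q5}
read 0: {q0, q1, q2, q3, q4, q5}
Reachable ∩ accepting = {q1, q3, q5} — nonempty.

accepted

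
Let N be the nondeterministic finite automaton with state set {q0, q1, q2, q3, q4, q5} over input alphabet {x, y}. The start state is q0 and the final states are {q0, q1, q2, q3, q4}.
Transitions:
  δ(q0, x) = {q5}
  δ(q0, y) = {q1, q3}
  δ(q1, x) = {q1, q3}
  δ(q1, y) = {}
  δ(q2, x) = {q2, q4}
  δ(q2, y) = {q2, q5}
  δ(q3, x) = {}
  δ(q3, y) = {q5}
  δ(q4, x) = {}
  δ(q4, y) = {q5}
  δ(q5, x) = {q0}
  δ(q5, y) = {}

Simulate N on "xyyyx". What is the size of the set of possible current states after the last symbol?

0

Start: {q0}
read x: {q5}
read y: {}
The reachable set is empty and stays empty for the remaining 3 symbols.
Final reachable set {} has 0 states.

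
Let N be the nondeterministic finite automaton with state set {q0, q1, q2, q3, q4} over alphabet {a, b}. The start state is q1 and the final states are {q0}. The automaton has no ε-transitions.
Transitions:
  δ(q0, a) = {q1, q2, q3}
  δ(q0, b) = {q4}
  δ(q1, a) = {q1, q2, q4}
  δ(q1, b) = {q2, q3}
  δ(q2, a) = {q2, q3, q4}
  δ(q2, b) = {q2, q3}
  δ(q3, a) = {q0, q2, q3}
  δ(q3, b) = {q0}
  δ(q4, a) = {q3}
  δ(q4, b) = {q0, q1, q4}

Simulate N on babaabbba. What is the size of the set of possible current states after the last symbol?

Start: {q1}
read b: {q2, q3}
read a: {q0, q2, q3, q4}
read b: {q0, q1, q2, q3, q4}
read a: {q0, q1, q2, q3, q4}
read a: {q0, q1, q2, q3, q4}
read b: {q0, q1, q2, q3, q4}
read b: {q0, q1, q2, q3, q4}
read b: {q0, q1, q2, q3, q4}
read a: {q0, q1, q2, q3, q4}
Final reachable set {q0, q1, q2, q3, q4} has 5 states.

5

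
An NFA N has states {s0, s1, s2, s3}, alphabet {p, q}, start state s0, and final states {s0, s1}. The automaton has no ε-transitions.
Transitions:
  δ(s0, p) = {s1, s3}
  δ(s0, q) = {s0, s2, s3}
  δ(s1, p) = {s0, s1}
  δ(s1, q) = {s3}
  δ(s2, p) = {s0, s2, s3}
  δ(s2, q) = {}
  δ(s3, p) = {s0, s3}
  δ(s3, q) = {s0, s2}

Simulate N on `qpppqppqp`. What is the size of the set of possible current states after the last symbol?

4

Start: {s0}
read q: {s0, s2, s3}
read p: {s0, s1, s2, s3}
read p: {s0, s1, s2, s3}
read p: {s0, s1, s2, s3}
read q: {s0, s2, s3}
read p: {s0, s1, s2, s3}
read p: {s0, s1, s2, s3}
read q: {s0, s2, s3}
read p: {s0, s1, s2, s3}
Final reachable set {s0, s1, s2, s3} has 4 states.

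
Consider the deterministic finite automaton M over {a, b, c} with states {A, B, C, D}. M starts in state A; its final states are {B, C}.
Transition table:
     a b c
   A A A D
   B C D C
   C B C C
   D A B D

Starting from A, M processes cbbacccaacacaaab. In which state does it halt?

A --c--> D
D --b--> B
B --b--> D
D --a--> A
A --c--> D
D --c--> D
D --c--> D
D --a--> A
A --a--> A
A --c--> D
D --a--> A
A --c--> D
D --a--> A
A --a--> A
A --a--> A
A --b--> A

A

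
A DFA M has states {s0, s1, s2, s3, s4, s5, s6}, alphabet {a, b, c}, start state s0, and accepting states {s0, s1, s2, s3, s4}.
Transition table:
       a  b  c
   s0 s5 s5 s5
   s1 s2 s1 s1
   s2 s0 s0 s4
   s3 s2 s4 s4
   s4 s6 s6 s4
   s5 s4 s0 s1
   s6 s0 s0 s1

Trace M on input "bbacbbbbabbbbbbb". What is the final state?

s0 --b--> s5
s5 --b--> s0
s0 --a--> s5
s5 --c--> s1
s1 --b--> s1
s1 --b--> s1
s1 --b--> s1
s1 --b--> s1
s1 --a--> s2
s2 --b--> s0
s0 --b--> s5
s5 --b--> s0
s0 --b--> s5
s5 --b--> s0
s0 --b--> s5
s5 --b--> s0

s0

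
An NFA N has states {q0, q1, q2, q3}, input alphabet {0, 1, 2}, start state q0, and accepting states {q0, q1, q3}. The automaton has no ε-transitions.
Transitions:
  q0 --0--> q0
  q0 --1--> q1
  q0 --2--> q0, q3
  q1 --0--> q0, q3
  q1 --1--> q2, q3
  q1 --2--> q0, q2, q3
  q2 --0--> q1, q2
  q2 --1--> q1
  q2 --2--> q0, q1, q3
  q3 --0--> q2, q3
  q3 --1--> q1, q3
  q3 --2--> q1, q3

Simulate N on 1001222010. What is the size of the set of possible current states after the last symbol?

Start: {q0}
read 1: {q1}
read 0: {q0, q3}
read 0: {q0, q2, q3}
read 1: {q1, q3}
read 2: {q0, q1, q2, q3}
read 2: {q0, q1, q2, q3}
read 2: {q0, q1, q2, q3}
read 0: {q0, q1, q2, q3}
read 1: {q1, q2, q3}
read 0: {q0, q1, q2, q3}
Final reachable set {q0, q1, q2, q3} has 4 states.

4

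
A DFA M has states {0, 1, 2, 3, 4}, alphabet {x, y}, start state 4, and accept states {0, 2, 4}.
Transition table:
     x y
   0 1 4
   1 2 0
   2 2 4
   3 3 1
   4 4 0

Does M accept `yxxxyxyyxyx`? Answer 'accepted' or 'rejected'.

4 --y--> 0
0 --x--> 1
1 --x--> 2
2 --x--> 2
2 --y--> 4
4 --x--> 4
4 --y--> 0
0 --y--> 4
4 --x--> 4
4 --y--> 0
0 --x--> 1
End in state 1, which is not an accepting state.

rejected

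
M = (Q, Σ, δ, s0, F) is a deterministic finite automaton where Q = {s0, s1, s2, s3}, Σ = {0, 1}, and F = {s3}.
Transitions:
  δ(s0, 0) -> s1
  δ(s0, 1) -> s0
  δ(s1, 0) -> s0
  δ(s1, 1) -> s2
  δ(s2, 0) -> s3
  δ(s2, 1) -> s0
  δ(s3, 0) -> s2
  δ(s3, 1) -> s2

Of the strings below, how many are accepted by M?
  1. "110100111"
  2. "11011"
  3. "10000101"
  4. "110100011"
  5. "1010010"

"110100111": rejected
"11011": rejected
"10000101": rejected
"110100011": rejected
"1010010": rejected

0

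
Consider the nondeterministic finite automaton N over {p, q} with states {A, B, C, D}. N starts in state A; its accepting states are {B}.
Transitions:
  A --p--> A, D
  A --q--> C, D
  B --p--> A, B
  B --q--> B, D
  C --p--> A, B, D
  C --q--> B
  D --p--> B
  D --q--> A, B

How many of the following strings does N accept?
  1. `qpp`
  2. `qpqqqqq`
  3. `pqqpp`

3

`qpp`: accepted
`qpqqqqq`: accepted
`pqqpp`: accepted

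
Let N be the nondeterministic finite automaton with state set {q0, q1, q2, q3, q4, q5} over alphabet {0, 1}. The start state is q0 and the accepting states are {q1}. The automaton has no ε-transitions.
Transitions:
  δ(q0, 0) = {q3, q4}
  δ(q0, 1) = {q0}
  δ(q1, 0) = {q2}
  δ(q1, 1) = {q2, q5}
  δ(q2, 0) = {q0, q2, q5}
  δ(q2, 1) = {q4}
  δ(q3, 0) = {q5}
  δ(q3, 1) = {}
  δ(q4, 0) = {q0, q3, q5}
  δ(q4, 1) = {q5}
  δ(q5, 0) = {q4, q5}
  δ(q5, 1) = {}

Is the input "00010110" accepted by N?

rejected

Start: {q0}
read 0: {q3, q4}
read 0: {q0, q3, q5}
read 0: {q3, q4, q5}
read 1: {q5}
read 0: {q4, q5}
read 1: {q5}
read 1: {}
The reachable set is empty and stays empty for the remaining 1 symbol.
Reachable ∩ accepting = {} — empty.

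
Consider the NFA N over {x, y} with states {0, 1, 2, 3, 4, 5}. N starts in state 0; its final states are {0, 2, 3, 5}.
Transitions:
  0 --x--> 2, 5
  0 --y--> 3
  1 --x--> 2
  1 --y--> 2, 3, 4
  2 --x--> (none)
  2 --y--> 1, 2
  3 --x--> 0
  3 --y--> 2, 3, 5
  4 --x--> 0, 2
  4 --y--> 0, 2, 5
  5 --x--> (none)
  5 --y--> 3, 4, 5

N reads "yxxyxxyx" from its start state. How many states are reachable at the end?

Start: {0}
read y: {3}
read x: {0}
read x: {2, 5}
read y: {1, 2, 3, 4, 5}
read x: {0, 2}
read x: {2, 5}
read y: {1, 2, 3, 4, 5}
read x: {0, 2}
Final reachable set {0, 2} has 2 states.

2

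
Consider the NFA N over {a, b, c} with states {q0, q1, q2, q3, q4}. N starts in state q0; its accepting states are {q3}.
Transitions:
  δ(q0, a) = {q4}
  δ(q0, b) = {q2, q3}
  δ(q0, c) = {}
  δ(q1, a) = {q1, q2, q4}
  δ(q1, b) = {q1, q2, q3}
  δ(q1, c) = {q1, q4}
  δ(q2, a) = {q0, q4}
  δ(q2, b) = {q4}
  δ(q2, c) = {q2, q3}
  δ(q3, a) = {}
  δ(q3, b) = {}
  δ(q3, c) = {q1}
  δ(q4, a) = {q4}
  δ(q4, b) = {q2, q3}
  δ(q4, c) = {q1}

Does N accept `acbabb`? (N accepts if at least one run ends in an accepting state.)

Start: {q0}
read a: {q4}
read c: {q1}
read b: {q1, q2, q3}
read a: {q0, q1, q2, q4}
read b: {q1, q2, q3, q4}
read b: {q1, q2, q3, q4}
Reachable ∩ accepting = {q3} — nonempty.

accepted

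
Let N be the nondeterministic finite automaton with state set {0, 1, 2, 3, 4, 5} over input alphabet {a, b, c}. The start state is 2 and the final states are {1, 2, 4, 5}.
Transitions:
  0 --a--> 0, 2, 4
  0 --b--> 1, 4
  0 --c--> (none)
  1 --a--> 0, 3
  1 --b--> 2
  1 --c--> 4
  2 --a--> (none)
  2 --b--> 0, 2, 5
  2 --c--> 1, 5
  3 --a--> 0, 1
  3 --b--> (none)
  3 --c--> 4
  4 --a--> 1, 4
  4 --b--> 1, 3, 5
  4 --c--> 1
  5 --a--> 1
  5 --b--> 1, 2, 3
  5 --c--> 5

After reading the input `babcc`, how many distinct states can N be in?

Start: {2}
read b: {0, 2, 5}
read a: {0, 1, 2, 4}
read b: {0, 1, 2, 3, 4, 5}
read c: {1, 4, 5}
read c: {1, 4, 5}
Final reachable set {1, 4, 5} has 3 states.

3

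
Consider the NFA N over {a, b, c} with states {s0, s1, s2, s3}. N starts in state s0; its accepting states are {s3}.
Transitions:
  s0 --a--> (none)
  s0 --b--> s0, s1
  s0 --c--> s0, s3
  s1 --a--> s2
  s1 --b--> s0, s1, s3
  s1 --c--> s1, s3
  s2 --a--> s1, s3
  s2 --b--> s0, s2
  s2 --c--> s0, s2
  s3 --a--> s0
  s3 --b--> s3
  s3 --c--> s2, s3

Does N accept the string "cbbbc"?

Start: {s0}
read c: {s0, s3}
read b: {s0, s1, s3}
read b: {s0, s1, s3}
read b: {s0, s1, s3}
read c: {s0, s1, s2, s3}
Reachable ∩ accepting = {s3} — nonempty.

accepted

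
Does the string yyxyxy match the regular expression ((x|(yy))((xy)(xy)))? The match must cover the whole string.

yes

Split as yy·xyxy: (x|(yy)) matches yy and ((xy)(xy)) matches xyxy.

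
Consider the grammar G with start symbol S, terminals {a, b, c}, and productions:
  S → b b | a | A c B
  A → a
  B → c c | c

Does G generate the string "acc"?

yes

S ⇒ AcB ⇒ acB ⇒ acc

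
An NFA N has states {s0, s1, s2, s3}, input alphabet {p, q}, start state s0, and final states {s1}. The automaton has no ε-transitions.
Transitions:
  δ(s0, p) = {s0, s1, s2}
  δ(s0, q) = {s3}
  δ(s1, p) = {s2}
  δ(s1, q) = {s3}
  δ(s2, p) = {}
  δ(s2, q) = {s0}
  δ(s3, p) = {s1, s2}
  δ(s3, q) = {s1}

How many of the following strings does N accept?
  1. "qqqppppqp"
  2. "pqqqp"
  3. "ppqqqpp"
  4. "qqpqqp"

"qqqppppqp": rejected
"pqqqp": accepted
"ppqqqpp": rejected
"qqpqqp": accepted

2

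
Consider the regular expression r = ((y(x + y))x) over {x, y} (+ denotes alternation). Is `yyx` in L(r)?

yes

Split as yy·x: (y(x+y)) matches yy and x matches x.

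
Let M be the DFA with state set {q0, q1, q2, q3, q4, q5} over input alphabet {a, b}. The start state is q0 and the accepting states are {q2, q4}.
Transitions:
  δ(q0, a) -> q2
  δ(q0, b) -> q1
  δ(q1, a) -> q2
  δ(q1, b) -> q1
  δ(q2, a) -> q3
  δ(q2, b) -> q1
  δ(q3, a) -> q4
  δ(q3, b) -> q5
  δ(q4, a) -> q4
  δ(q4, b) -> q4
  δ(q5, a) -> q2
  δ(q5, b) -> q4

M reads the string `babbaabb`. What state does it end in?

q4

q0 --b--> q1
q1 --a--> q2
q2 --b--> q1
q1 --b--> q1
q1 --a--> q2
q2 --a--> q3
q3 --b--> q5
q5 --b--> q4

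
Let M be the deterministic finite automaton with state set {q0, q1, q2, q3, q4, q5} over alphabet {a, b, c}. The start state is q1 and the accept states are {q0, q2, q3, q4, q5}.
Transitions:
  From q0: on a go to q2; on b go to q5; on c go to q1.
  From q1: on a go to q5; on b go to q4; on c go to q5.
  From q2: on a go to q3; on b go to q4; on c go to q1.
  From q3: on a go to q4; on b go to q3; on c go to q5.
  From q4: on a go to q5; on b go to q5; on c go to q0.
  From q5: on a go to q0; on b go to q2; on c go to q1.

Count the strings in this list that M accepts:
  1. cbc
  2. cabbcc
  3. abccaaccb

2

cbc: rejected
cabbcc: accepted
abccaaccb: accepted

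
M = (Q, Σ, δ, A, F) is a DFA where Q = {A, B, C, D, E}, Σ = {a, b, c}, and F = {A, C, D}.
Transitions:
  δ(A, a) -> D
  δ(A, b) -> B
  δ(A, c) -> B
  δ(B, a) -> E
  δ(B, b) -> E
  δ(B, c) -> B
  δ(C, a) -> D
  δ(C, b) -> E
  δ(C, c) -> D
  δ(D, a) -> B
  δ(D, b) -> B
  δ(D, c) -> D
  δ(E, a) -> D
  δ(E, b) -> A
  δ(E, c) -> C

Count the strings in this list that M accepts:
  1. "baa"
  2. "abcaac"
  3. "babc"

2

"baa": accepted
"abcaac": accepted
"babc": rejected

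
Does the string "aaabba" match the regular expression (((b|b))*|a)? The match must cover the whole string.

no

Neither ((b|b))* nor a matches aaabba.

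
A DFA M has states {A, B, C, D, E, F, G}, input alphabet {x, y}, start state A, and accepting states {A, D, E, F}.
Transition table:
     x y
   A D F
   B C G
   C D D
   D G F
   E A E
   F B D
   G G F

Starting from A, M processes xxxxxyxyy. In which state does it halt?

A --x--> D
D --x--> G
G --x--> G
G --x--> G
G --x--> G
G --y--> F
F --x--> B
B --y--> G
G --y--> F

F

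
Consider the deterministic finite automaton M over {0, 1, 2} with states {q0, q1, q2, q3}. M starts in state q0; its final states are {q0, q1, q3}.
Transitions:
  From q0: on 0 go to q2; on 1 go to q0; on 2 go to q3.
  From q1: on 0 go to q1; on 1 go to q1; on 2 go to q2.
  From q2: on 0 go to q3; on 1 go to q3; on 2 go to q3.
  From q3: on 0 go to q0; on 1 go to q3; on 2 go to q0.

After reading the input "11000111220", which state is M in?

q2

q0 --1--> q0
q0 --1--> q0
q0 --0--> q2
q2 --0--> q3
q3 --0--> q0
q0 --1--> q0
q0 --1--> q0
q0 --1--> q0
q0 --2--> q3
q3 --2--> q0
q0 --0--> q2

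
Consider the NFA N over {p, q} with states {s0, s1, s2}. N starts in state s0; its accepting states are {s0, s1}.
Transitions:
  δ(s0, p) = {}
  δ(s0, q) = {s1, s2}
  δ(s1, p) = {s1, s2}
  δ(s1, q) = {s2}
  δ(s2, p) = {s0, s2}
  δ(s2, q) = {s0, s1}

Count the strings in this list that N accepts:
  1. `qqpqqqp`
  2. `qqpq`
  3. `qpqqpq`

`qqpqqqp`: accepted
`qqpq`: accepted
`qpqqpq`: accepted

3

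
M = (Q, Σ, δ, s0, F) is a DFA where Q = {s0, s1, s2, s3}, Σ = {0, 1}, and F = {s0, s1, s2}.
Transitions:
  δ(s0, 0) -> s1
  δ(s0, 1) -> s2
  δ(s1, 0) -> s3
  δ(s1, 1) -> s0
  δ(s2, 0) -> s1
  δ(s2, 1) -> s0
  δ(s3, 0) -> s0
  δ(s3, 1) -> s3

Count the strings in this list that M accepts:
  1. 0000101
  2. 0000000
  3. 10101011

0000101: accepted
0000000: accepted
10101011: accepted

3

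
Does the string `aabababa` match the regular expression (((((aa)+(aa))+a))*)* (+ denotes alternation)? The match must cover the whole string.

aabababa cannot be split into zero or more pieces each matching ((((aa)+(aa))+a))*.

no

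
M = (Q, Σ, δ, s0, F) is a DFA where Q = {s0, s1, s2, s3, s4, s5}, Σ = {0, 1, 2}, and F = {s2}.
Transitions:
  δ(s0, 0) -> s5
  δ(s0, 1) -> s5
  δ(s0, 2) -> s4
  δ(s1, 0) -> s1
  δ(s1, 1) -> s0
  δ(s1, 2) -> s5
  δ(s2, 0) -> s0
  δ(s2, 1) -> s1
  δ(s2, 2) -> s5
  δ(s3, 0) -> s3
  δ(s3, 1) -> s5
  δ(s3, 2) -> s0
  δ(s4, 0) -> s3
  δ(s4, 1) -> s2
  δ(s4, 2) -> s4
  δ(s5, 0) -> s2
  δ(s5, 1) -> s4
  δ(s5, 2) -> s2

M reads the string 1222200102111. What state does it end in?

s0 --1--> s5
s5 --2--> s2
s2 --2--> s5
s5 --2--> s2
s2 --2--> s5
s5 --0--> s2
s2 --0--> s0
s0 --1--> s5
s5 --0--> s2
s2 --2--> s5
s5 --1--> s4
s4 --1--> s2
s2 --1--> s1

s1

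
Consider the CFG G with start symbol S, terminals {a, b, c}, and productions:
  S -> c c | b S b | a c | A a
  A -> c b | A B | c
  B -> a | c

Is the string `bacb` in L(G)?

S ⇒ bSb ⇒ bacb

yes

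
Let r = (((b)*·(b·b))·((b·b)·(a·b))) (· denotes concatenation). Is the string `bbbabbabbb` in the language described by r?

No split of bbbabbabbb into u·v has ((b)*·(b·b)) matching u and ((b·b)·(a·b)) matching v.

no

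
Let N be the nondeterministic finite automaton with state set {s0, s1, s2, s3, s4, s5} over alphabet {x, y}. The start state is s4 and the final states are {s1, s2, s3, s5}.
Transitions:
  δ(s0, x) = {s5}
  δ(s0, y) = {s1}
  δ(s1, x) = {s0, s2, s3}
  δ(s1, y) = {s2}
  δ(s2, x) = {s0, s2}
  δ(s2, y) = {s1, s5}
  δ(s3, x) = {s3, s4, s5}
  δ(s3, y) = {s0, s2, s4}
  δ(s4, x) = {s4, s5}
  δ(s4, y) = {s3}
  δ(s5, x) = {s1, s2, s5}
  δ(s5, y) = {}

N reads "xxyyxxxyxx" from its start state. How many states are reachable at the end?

Start: {s4}
read x: {s4, s5}
read x: {s1, s2, s4, s5}
read y: {s1, s2, s3, s5}
read y: {s0, s1, s2, s4, s5}
read x: {s0, s1, s2, s3, s4, s5}
read x: {s0, s1, s2, s3, s4, s5}
read x: {s0, s1, s2, s3, s4, s5}
read y: {s0, s1, s2, s3, s4, s5}
read x: {s0, s1, s2, s3, s4, s5}
read x: {s0, s1, s2, s3, s4, s5}
Final reachable set {s0, s1, s2, s3, s4, s5} has 6 states.

6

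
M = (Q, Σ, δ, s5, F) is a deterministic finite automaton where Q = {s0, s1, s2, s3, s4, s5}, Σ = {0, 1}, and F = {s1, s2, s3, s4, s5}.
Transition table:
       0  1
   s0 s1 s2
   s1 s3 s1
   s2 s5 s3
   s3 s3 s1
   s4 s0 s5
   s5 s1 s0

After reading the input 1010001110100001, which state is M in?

s5 --1--> s0
s0 --0--> s1
s1 --1--> s1
s1 --0--> s3
s3 --0--> s3
s3 --0--> s3
s3 --1--> s1
s1 --1--> s1
s1 --1--> s1
s1 --0--> s3
s3 --1--> s1
s1 --0--> s3
s3 --0--> s3
s3 --0--> s3
s3 --0--> s3
s3 --1--> s1

s1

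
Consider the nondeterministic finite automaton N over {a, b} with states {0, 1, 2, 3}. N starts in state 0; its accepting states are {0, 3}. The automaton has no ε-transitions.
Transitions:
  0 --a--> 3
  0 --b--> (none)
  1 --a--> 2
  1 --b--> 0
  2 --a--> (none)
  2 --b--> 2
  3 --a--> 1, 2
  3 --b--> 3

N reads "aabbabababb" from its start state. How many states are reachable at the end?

0

Start: {0}
read a: {3}
read a: {1, 2}
read b: {0, 2}
read b: {2}
read a: {}
The reachable set is empty and stays empty for the remaining 6 symbols.
Final reachable set {} has 0 states.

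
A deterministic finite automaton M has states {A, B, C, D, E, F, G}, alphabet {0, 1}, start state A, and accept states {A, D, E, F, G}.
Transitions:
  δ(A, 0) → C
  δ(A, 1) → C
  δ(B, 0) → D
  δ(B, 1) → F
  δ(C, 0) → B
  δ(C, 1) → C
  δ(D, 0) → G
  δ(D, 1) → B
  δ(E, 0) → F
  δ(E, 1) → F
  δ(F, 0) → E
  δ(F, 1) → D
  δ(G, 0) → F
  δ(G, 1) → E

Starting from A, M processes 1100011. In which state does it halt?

F

A --1--> C
C --1--> C
C --0--> B
B --0--> D
D --0--> G
G --1--> E
E --1--> F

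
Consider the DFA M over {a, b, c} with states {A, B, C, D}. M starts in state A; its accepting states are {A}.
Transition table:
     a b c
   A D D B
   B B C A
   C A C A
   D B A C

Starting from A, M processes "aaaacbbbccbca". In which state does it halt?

A --a--> D
D --a--> B
B --a--> B
B --a--> B
B --c--> A
A --b--> D
D --b--> A
A --b--> D
D --c--> C
C --c--> A
A --b--> D
D --c--> C
C --a--> A

A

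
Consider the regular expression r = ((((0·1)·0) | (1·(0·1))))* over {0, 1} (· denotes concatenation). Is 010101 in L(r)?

yes

Split into 2 pieces 010 · 101; each matches (((0·1)·0)|(1·(0·1))).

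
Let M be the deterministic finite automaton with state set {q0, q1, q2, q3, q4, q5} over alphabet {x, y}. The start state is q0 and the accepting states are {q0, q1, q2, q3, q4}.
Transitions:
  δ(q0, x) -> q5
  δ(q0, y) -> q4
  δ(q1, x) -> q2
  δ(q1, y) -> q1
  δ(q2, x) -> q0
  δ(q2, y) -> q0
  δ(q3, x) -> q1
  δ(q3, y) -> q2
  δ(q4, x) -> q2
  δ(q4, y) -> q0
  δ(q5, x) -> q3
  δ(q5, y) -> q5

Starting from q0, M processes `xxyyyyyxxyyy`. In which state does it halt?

q4

q0 --x--> q5
q5 --x--> q3
q3 --y--> q2
q2 --y--> q0
q0 --y--> q4
q4 --y--> q0
q0 --y--> q4
q4 --x--> q2
q2 --x--> q0
q0 --y--> q4
q4 --y--> q0
q0 --y--> q4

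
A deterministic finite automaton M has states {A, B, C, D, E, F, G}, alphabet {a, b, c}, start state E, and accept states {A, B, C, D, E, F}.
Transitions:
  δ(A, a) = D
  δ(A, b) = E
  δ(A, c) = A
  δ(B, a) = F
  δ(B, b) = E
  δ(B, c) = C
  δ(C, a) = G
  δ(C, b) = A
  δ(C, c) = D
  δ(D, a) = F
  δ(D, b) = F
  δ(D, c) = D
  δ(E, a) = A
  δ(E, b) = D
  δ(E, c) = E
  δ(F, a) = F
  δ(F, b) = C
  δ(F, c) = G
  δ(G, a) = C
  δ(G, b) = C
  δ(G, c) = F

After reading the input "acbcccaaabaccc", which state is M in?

E --a--> A
A --c--> A
A --b--> E
E --c--> E
E --c--> E
E --c--> E
E --a--> A
A --a--> D
D --a--> F
F --b--> C
C --a--> G
G --c--> F
F --c--> G
G --c--> F

F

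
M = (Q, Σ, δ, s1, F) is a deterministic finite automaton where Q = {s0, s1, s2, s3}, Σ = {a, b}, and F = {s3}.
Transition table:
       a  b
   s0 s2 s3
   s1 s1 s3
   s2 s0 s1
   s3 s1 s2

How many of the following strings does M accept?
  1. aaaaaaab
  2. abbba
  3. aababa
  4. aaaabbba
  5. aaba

1

aaaaaaab: accepted
abbba: rejected
aababa: rejected
aaaabbba: rejected
aaba: rejected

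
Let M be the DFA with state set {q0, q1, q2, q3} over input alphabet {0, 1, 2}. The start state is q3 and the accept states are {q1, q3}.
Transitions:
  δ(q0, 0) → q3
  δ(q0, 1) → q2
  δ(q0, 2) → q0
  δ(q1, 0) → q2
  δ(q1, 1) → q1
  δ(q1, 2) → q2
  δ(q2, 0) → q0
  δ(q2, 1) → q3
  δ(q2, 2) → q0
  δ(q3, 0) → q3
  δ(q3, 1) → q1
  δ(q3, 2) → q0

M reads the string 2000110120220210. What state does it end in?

q0

q3 --2--> q0
q0 --0--> q3
q3 --0--> q3
q3 --0--> q3
q3 --1--> q1
q1 --1--> q1
q1 --0--> q2
q2 --1--> q3
q3 --2--> q0
q0 --0--> q3
q3 --2--> q0
q0 --2--> q0
q0 --0--> q3
q3 --2--> q0
q0 --1--> q2
q2 --0--> q0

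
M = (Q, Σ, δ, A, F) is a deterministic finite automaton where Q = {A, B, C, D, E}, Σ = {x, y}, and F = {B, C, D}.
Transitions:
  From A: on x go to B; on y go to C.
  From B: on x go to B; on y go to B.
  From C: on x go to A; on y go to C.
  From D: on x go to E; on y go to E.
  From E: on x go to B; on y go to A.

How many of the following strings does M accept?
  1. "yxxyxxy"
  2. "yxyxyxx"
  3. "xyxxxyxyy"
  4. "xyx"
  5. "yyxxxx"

"yxxyxxy": accepted
"yxyxyxx": accepted
"xyxxxyxyy": accepted
"xyx": accepted
"yyxxxx": accepted

5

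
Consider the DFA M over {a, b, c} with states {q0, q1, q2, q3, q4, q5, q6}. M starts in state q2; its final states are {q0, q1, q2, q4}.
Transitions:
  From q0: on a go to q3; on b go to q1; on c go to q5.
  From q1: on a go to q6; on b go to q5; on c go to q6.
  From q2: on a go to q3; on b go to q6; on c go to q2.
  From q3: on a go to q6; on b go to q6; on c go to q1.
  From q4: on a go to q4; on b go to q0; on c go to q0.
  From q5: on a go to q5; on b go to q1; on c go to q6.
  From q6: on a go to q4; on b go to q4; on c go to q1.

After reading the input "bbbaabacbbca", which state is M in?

q2 --b--> q6
q6 --b--> q4
q4 --b--> q0
q0 --a--> q3
q3 --a--> q6
q6 --b--> q4
q4 --a--> q4
q4 --c--> q0
q0 --b--> q1
q1 --b--> q5
q5 --c--> q6
q6 --a--> q4

q4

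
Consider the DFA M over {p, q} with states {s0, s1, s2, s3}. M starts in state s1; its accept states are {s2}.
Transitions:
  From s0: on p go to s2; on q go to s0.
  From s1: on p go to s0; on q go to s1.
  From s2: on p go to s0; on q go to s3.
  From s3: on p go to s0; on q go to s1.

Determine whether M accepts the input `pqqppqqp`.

accepted

s1 --p--> s0
s0 --q--> s0
s0 --q--> s0
s0 --p--> s2
s2 --p--> s0
s0 --q--> s0
s0 --q--> s0
s0 --p--> s2
End in state s2, which is an accepting state.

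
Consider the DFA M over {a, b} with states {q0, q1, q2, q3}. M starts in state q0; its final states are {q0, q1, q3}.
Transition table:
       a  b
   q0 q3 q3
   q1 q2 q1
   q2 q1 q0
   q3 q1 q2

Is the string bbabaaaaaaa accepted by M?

q0 --b--> q3
q3 --b--> q2
q2 --a--> q1
q1 --b--> q1
q1 --a--> q2
q2 --a--> q1
q1 --a--> q2
q2 --a--> q1
q1 --a--> q2
q2 --a--> q1
q1 --a--> q2
End in state q2, which is not an accepting state.

rejected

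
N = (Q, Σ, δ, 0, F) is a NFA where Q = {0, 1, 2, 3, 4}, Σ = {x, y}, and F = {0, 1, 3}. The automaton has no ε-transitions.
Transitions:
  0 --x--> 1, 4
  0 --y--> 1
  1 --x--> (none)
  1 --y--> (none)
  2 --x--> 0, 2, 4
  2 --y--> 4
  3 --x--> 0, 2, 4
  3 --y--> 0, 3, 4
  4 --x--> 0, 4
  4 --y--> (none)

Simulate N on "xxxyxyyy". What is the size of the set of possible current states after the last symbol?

0

Start: {0}
read x: {1, 4}
read x: {0, 4}
read x: {0, 1, 4}
read y: {1}
read x: {}
The reachable set is empty and stays empty for the remaining 3 symbols.
Final reachable set {} has 0 states.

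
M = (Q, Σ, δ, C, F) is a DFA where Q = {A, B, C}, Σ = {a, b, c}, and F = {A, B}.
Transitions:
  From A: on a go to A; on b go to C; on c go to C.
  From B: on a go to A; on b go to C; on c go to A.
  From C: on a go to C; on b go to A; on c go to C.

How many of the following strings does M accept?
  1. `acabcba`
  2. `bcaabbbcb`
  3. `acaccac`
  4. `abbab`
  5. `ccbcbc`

3

`acabcba`: accepted
`bcaabbbcb`: accepted
`acaccac`: rejected
`abbab`: accepted
`ccbcbc`: rejected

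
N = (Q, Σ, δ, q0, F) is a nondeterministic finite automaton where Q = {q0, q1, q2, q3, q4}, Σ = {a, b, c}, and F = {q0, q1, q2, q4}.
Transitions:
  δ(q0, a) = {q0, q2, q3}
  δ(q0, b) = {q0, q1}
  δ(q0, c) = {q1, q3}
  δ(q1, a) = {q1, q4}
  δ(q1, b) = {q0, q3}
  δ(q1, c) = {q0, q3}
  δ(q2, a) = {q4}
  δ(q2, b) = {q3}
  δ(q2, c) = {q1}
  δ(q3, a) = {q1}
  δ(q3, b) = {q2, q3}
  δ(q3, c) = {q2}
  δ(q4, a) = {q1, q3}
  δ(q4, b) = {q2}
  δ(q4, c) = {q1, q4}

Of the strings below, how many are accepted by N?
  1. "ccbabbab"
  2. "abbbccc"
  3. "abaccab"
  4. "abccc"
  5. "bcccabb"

"ccbabbab": accepted
"abbbccc": accepted
"abaccab": accepted
"abccc": accepted
"bcccabb": accepted

5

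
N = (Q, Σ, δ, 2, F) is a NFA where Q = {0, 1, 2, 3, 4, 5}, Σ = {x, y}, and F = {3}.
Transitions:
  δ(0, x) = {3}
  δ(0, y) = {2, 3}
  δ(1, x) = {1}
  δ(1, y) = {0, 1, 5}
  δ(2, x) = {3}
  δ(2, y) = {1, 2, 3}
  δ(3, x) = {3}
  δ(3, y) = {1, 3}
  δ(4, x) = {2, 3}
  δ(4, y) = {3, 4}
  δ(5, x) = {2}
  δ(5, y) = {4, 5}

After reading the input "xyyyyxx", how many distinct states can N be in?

Start: {2}
read x: {3}
read y: {1, 3}
read y: {0, 1, 3, 5}
read y: {0, 1, 2, 3, 4, 5}
read y: {0, 1, 2, 3, 4, 5}
read x: {1, 2, 3}
read x: {1, 3}
Final reachable set {1, 3} has 2 states.

2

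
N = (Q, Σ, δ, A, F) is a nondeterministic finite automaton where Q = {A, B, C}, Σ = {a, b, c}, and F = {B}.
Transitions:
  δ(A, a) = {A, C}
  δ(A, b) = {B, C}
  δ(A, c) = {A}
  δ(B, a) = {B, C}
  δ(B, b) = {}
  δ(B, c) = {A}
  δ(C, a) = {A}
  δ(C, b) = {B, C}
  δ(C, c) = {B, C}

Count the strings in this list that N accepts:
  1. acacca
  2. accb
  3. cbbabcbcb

acacca: accepted
accb: accepted
cbbabcbcb: accepted

3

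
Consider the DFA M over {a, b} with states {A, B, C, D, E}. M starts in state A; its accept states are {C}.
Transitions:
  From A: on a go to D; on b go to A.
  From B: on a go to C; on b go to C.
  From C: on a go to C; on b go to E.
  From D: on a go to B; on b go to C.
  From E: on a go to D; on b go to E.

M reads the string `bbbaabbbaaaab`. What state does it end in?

E

A --b--> A
A --b--> A
A --b--> A
A --a--> D
D --a--> B
B --b--> C
C --b--> E
E --b--> E
E --a--> D
D --a--> B
B --a--> C
C --a--> C
C --b--> E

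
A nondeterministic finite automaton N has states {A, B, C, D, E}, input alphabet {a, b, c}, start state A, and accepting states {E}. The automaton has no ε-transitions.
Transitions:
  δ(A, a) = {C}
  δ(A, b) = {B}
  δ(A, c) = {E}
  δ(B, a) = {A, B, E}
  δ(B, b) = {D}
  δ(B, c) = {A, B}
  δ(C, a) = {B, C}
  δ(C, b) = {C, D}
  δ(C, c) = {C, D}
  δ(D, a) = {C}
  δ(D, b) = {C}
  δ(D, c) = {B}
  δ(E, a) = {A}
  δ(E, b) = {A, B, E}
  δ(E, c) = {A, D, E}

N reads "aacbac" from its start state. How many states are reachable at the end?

5

Start: {A}
read a: {C}
read a: {B, C}
read c: {A, B, C, D}
read b: {B, C, D}
read a: {A, B, C, E}
read c: {A, B, C, D, E}
Final reachable set {A, B, C, D, E} has 5 states.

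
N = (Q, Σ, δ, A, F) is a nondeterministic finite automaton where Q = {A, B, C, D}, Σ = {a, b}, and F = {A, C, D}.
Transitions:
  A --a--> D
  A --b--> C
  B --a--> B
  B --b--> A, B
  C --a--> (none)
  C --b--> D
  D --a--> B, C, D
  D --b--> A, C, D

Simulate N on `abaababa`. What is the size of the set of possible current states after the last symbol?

3

Start: {A}
read a: {D}
read b: {A, C, D}
read a: {B, C, D}
read a: {B, C, D}
read b: {A, B, C, D}
read a: {B, C, D}
read b: {A, B, C, D}
read a: {B, C, D}
Final reachable set {B, C, D} has 3 states.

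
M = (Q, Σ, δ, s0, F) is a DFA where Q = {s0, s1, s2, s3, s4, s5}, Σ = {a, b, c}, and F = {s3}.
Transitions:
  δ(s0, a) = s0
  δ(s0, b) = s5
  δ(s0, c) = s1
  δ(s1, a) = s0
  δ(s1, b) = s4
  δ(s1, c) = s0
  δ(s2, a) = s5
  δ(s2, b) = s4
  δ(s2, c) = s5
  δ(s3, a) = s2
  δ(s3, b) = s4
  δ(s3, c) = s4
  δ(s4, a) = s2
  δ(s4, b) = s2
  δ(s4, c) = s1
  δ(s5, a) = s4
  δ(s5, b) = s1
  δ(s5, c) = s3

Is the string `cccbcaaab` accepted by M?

s0 --c--> s1
s1 --c--> s0
s0 --c--> s1
s1 --b--> s4
s4 --c--> s1
s1 --a--> s0
s0 --a--> s0
s0 --a--> s0
s0 --b--> s5
End in state s5, which is not an accepting state.

rejected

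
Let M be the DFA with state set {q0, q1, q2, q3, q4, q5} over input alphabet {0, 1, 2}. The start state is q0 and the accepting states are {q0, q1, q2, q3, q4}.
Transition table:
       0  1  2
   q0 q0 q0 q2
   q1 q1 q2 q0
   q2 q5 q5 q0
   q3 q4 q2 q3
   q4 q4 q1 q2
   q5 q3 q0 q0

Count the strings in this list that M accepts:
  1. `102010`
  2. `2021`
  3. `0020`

2

`102010`: accepted
`2021`: accepted
`0020`: rejected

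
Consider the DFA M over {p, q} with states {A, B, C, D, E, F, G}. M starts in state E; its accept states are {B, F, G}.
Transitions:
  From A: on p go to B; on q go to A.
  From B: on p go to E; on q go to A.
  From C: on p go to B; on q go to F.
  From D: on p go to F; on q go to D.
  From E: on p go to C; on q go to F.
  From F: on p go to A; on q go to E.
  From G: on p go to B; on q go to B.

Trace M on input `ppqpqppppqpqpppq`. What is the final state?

E --p--> C
C --p--> B
B --q--> A
A --p--> B
B --q--> A
A --p--> B
B --p--> E
E --p--> C
C --p--> B
B --q--> A
A --p--> B
B --q--> A
A --p--> B
B --p--> E
E --p--> C
C --q--> F

F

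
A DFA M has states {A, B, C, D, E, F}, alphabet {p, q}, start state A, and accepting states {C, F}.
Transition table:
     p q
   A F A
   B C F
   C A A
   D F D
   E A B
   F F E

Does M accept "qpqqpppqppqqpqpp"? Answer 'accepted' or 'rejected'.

accepted

A --q--> A
A --p--> F
F --q--> E
E --q--> B
B --p--> C
C --p--> A
A --p--> F
F --q--> E
E --p--> A
A --p--> F
F --q--> E
E --q--> B
B --p--> C
C --q--> A
A --p--> F
F --p--> F
End in state F, which is an accepting state.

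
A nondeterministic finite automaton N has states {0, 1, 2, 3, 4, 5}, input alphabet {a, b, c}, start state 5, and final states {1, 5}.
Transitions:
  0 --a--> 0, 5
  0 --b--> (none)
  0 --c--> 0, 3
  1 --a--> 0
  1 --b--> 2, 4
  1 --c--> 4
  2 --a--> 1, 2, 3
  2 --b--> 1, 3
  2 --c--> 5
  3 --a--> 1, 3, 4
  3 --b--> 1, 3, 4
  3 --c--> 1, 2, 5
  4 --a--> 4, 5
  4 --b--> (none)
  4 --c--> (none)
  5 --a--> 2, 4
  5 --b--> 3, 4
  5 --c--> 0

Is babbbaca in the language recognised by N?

accepted

Start: {5}
read b: {3, 4}
read a: {1, 3, 4, 5}
read b: {1, 2, 3, 4}
read b: {1, 2, 3, 4}
read b: {1, 2, 3, 4}
read a: {0, 1, 2, 3, 4, 5}
read c: {0, 1, 2, 3, 4, 5}
read a: {0, 1, 2, 3, 4, 5}
Reachable ∩ accepting = {1, 5} — nonempty.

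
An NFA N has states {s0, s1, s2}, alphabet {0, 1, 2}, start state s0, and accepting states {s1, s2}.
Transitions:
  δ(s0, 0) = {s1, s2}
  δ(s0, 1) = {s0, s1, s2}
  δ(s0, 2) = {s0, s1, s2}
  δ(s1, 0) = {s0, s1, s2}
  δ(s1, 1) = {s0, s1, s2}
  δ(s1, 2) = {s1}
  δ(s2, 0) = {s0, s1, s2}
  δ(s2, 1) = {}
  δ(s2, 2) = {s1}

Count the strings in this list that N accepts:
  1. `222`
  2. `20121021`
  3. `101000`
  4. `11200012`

4

`222`: accepted
`20121021`: accepted
`101000`: accepted
`11200012`: accepted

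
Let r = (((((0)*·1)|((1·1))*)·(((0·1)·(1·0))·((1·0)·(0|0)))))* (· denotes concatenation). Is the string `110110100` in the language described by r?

yes

Split into 1 piece 110110100; each matches ((((0)*·1)|((1·1))*)·(((0·1)·(1·0))·((1·0)·(0|0)))).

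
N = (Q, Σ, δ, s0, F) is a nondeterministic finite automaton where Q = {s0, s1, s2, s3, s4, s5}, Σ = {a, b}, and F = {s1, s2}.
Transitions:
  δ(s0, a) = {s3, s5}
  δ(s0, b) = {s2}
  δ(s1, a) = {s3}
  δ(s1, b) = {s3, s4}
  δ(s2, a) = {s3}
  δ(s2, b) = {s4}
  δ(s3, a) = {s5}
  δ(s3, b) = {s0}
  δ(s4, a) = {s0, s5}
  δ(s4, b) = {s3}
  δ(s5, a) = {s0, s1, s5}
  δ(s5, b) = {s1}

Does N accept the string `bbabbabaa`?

rejected

Start: {s0}
read b: {s2}
read b: {s4}
read a: {s0, s5}
read b: {s1, s2}
read b: {s3, s4}
read a: {s0, s5}
read b: {s1, s2}
read a: {s3}
read a: {s5}
Reachable ∩ accepting = {} — empty.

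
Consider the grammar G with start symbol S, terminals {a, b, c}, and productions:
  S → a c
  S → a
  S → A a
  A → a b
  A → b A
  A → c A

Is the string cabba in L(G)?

no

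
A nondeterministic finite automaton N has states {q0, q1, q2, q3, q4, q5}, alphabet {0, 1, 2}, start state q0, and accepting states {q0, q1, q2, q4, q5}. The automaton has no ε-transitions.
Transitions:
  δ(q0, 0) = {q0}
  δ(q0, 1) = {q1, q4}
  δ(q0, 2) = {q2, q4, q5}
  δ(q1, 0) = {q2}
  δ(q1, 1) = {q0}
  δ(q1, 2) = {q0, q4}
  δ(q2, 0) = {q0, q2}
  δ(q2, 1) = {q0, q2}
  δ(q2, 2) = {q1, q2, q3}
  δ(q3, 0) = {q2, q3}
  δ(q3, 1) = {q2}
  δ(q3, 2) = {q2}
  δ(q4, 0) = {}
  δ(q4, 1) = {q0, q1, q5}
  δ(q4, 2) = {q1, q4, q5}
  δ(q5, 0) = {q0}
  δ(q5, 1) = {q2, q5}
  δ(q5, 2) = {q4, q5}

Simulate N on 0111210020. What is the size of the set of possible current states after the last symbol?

Start: {q0}
read 0: {q0}
read 1: {q1, q4}
read 1: {q0, q1, q5}
read 1: {q0, q1, q2, q4, q5}
read 2: {q0, q1, q2, q3, q4, q5}
read 1: {q0, q1, q2, q4, q5}
read 0: {q0, q2}
read 0: {q0, q2}
read 2: {q1, q2, q3, q4, q5}
read 0: {q0, q2, q3}
Final reachable set {q0, q2, q3} has 3 states.

3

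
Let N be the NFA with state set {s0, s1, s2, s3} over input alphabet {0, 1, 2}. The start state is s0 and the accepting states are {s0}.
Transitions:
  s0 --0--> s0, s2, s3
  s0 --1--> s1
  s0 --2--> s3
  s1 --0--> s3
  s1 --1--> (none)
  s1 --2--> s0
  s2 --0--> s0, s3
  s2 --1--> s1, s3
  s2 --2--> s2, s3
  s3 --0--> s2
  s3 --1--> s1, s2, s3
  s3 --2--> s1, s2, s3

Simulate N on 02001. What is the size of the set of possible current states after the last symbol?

3

Start: {s0}
read 0: {s0, s2, s3}
read 2: {s1, s2, s3}
read 0: {s0, s2, s3}
read 0: {s0, s2, s3}
read 1: {s1, s2, s3}
Final reachable set {s1, s2, s3} has 3 states.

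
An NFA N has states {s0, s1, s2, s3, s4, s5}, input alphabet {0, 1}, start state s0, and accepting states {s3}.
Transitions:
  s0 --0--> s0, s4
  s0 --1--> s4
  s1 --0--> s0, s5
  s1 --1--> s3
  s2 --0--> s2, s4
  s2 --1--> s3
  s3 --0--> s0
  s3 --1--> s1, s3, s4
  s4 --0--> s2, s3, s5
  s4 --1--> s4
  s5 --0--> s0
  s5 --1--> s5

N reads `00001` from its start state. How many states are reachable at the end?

4

Start: {s0}
read 0: {s0, s4}
read 0: {s0, s2, s3, s4, s5}
read 0: {s0, s2, s3, s4, s5}
read 0: {s0, s2, s3, s4, s5}
read 1: {s1, s3, s4, s5}
Final reachable set {s1, s3, s4, s5} has 4 states.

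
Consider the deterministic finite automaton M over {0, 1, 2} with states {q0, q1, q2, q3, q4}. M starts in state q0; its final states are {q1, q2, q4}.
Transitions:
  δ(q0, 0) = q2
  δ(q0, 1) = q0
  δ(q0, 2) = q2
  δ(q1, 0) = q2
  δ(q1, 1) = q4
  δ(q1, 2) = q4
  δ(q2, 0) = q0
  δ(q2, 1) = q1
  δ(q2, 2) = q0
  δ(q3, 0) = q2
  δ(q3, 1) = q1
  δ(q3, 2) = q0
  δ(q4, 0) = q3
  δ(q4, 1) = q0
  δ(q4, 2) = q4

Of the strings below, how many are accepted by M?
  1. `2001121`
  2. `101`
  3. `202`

`2001121`: rejected
`101`: accepted
`202`: accepted

2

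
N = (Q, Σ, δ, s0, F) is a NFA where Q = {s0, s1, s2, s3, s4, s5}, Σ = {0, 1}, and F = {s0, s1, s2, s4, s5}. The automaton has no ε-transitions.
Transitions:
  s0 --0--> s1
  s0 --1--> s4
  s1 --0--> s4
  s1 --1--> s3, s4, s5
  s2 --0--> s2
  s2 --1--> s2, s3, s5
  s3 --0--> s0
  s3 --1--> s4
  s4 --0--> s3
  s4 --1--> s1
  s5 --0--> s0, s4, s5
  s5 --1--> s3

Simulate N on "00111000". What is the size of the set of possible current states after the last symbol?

3

Start: {s0}
read 0: {s1}
read 0: {s4}
read 1: {s1}
read 1: {s3, s4, s5}
read 1: {s1, s3, s4}
read 0: {s0, s3, s4}
read 0: {s0, s1, s3}
read 0: {s0, s1, s4}
Final reachable set {s0, s1, s4} has 3 states.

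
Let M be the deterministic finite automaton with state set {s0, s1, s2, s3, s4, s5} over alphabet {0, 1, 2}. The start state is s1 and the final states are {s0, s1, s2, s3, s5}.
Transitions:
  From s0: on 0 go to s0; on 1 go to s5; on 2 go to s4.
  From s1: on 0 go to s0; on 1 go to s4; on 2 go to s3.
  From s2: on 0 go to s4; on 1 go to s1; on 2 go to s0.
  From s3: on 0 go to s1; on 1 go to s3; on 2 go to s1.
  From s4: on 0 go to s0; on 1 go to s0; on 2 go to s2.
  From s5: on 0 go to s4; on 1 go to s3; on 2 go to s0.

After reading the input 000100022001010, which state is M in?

s0

s1 --0--> s0
s0 --0--> s0
s0 --0--> s0
s0 --1--> s5
s5 --0--> s4
s4 --0--> s0
s0 --0--> s0
s0 --2--> s4
s4 --2--> s2
s2 --0--> s4
s4 --0--> s0
s0 --1--> s5
s5 --0--> s4
s4 --1--> s0
s0 --0--> s0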